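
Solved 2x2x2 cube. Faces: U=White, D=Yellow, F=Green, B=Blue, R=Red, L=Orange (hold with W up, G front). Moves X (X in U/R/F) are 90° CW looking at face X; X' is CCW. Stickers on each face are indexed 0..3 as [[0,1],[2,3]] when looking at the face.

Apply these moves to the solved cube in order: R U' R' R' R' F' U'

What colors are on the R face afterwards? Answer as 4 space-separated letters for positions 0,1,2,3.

After move 1 (R): R=RRRR U=WGWG F=GYGY D=YBYB B=WBWB
After move 2 (U'): U=GGWW F=OOGY R=GYRR B=RRWB L=WBOO
After move 3 (R'): R=YRGR U=GWWR F=OGGW D=YOYY B=BRBB
After move 4 (R'): R=RRYG U=GBWB F=OWGR D=YGYW B=YROB
After move 5 (R'): R=RGRY U=GOWY F=OBGB D=YWYR B=WRGB
After move 6 (F'): F=BBOG U=GORR R=WGYY D=BOYR L=WYOW
After move 7 (U'): U=ORGR F=WYOG R=BBYY B=WGGB L=WROW
Query: R face = BBYY

Answer: B B Y Y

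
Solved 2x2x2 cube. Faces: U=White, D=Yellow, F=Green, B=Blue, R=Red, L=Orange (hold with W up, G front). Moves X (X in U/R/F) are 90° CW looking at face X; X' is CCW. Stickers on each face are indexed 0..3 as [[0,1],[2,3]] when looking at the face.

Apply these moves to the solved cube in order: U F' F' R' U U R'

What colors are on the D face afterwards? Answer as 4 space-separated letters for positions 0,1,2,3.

Answer: W O Y Y

Derivation:
After move 1 (U): U=WWWW F=RRGG R=BBRR B=OOBB L=GGOO
After move 2 (F'): F=RGRG U=WWBR R=YBYR D=GOYY L=GWOW
After move 3 (F'): F=GGRR U=WWYY R=OBGR D=WWYY L=GROB
After move 4 (R'): R=BROG U=WBYO F=GWRY D=WGYR B=YOWB
After move 5 (U): U=YWOB F=BRRY R=YOOG B=GRWB L=GWOB
After move 6 (U): U=OYBW F=YORY R=GROG B=GWWB L=BROB
After move 7 (R'): R=RGGO U=OWBG F=YYRW D=WOYY B=RWGB
Query: D face = WOYY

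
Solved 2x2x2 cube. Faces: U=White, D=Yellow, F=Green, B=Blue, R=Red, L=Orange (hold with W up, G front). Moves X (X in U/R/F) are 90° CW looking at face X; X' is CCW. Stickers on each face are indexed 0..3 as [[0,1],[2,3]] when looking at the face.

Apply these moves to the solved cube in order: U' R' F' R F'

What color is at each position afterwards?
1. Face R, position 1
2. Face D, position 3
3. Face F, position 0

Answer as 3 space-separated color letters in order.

Answer: O Y O

Derivation:
After move 1 (U'): U=WWWW F=OOGG R=GGRR B=RRBB L=BBOO
After move 2 (R'): R=GRGR U=WBWR F=OWGW D=YOYG B=YRYB
After move 3 (F'): F=WWOG U=WBGG R=ORYR D=BOYG L=BROW
After move 4 (R): R=YORR U=WWGG F=WOOG D=BYYY B=GRBB
After move 5 (F'): F=OGWO U=WWYR R=YOBR D=RWYY L=BGOG
Query 1: R[1] = O
Query 2: D[3] = Y
Query 3: F[0] = O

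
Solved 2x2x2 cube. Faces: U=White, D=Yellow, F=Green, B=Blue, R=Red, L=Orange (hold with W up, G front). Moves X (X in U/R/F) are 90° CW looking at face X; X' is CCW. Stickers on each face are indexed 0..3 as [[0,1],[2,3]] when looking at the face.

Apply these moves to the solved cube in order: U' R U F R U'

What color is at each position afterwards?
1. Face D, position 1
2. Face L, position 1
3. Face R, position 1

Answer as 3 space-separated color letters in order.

After move 1 (U'): U=WWWW F=OOGG R=GGRR B=RRBB L=BBOO
After move 2 (R): R=RGRG U=WOWG F=OYGY D=YBYR B=WRWB
After move 3 (U): U=WWGO F=RGGY R=WRRG B=BBWB L=OYOO
After move 4 (F): F=GRYG U=WWOY R=GROG D=RWYR L=OYOB
After move 5 (R): R=OGGR U=WROG F=GWYR D=RWYB B=YBWB
After move 6 (U'): U=RGWO F=OYYR R=GWGR B=OGWB L=YBOB
Query 1: D[1] = W
Query 2: L[1] = B
Query 3: R[1] = W

Answer: W B W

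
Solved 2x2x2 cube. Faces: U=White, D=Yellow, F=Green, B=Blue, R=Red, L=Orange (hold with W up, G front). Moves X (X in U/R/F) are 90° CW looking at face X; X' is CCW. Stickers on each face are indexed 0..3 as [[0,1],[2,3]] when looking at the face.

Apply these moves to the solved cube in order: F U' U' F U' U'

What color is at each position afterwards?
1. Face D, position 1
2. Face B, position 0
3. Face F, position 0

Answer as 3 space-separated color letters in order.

After move 1 (F): F=GGGG U=WWOO R=WRWR D=RRYY L=OYOY
After move 2 (U'): U=WOWO F=OYGG R=GGWR B=WRBB L=BBOY
After move 3 (U'): U=OOWW F=BBGG R=OYWR B=GGBB L=WROY
After move 4 (F): F=GBGB U=OOYR R=WYWR D=WOYY L=WROR
After move 5 (U'): U=OROY F=WRGB R=GBWR B=WYBB L=GGOR
After move 6 (U'): U=RYOO F=GGGB R=WRWR B=GBBB L=WYOR
Query 1: D[1] = O
Query 2: B[0] = G
Query 3: F[0] = G

Answer: O G G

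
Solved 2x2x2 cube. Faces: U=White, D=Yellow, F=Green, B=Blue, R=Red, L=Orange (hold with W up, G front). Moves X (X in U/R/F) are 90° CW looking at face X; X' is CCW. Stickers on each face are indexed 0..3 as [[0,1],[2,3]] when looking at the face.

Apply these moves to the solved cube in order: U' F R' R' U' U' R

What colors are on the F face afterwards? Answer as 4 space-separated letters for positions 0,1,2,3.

After move 1 (U'): U=WWWW F=OOGG R=GGRR B=RRBB L=BBOO
After move 2 (F): F=GOGO U=WWOB R=WGWR D=RGYY L=BYOY
After move 3 (R'): R=GRWW U=WBOR F=GWGB D=ROYO B=YRGB
After move 4 (R'): R=RWGW U=WGOY F=GBGR D=RWYB B=OROB
After move 5 (U'): U=GYWO F=BYGR R=GBGW B=RWOB L=OROY
After move 6 (U'): U=YOGW F=ORGR R=BYGW B=GBOB L=RWOY
After move 7 (R): R=GBWY U=YRGR F=OWGB D=ROYG B=WBOB
Query: F face = OWGB

Answer: O W G B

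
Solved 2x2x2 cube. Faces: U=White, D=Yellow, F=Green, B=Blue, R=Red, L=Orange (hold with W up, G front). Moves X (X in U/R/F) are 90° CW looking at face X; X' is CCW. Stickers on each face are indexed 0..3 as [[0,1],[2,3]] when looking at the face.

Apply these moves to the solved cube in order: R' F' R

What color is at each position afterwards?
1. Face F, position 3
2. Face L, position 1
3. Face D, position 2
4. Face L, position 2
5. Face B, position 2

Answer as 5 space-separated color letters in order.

After move 1 (R'): R=RRRR U=WBWB F=GWGW D=YGYG B=YBYB
After move 2 (F'): F=WWGG U=WBRR R=GRYR D=OOYG L=OBOW
After move 3 (R): R=YGRR U=WWRG F=WOGG D=OYYY B=RBBB
Query 1: F[3] = G
Query 2: L[1] = B
Query 3: D[2] = Y
Query 4: L[2] = O
Query 5: B[2] = B

Answer: G B Y O B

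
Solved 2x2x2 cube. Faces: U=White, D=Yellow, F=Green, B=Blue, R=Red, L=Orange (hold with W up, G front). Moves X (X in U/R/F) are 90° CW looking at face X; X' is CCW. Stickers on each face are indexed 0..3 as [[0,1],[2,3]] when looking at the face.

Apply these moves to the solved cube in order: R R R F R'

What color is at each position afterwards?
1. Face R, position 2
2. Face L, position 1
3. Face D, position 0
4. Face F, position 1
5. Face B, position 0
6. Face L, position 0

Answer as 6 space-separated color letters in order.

After move 1 (R): R=RRRR U=WGWG F=GYGY D=YBYB B=WBWB
After move 2 (R): R=RRRR U=WYWY F=GBGB D=YWYW B=GBGB
After move 3 (R): R=RRRR U=WBWB F=GWGW D=YGYG B=YBYB
After move 4 (F): F=GGWW U=WBOO R=WRBR D=RRYG L=OYOG
After move 5 (R'): R=RRWB U=WYOY F=GBWO D=RGYW B=GBRB
Query 1: R[2] = W
Query 2: L[1] = Y
Query 3: D[0] = R
Query 4: F[1] = B
Query 5: B[0] = G
Query 6: L[0] = O

Answer: W Y R B G O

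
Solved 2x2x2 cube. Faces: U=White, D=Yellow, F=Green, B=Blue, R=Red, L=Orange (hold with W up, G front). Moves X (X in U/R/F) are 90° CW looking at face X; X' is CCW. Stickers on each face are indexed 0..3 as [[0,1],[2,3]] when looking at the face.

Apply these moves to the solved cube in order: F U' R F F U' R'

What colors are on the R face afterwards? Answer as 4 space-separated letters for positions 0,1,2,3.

After move 1 (F): F=GGGG U=WWOO R=WRWR D=RRYY L=OYOY
After move 2 (U'): U=WOWO F=OYGG R=GGWR B=WRBB L=BBOY
After move 3 (R): R=WGRG U=WYWG F=ORGY D=RBYW B=OROB
After move 4 (F): F=GOYR U=WYYB R=WGGG D=RWYW L=BROB
After move 5 (F): F=YGRO U=WYBR R=YGBG D=GWYW L=BROW
After move 6 (U'): U=YRWB F=BRRO R=YGBG B=YGOB L=OROW
After move 7 (R'): R=GGYB U=YOWY F=BRRB D=GRYO B=WGWB
Query: R face = GGYB

Answer: G G Y B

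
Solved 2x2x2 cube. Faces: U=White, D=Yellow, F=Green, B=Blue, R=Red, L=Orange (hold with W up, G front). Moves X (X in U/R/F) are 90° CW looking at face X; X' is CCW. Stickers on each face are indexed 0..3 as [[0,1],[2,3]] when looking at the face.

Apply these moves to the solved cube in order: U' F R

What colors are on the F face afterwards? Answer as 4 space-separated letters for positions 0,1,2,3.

After move 1 (U'): U=WWWW F=OOGG R=GGRR B=RRBB L=BBOO
After move 2 (F): F=GOGO U=WWOB R=WGWR D=RGYY L=BYOY
After move 3 (R): R=WWRG U=WOOO F=GGGY D=RBYR B=BRWB
Query: F face = GGGY

Answer: G G G Y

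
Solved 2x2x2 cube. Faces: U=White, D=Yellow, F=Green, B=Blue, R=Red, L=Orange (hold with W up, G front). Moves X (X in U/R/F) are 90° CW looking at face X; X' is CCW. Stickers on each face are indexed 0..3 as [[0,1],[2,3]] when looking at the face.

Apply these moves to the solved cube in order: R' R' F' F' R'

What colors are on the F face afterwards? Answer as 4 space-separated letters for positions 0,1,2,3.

After move 1 (R'): R=RRRR U=WBWB F=GWGW D=YGYG B=YBYB
After move 2 (R'): R=RRRR U=WYWY F=GBGB D=YWYW B=GBGB
After move 3 (F'): F=BBGG U=WYRR R=WRYR D=OOYW L=OYOW
After move 4 (F'): F=BGBG U=WYWY R=OROR D=YWYW L=OROR
After move 5 (R'): R=RROO U=WGWG F=BYBY D=YGYG B=WBWB
Query: F face = BYBY

Answer: B Y B Y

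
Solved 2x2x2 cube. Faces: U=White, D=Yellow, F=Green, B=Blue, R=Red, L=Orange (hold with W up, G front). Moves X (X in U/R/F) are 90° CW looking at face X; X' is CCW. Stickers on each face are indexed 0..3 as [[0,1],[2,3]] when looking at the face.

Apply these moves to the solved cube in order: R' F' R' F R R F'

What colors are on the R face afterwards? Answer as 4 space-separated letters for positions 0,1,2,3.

After move 1 (R'): R=RRRR U=WBWB F=GWGW D=YGYG B=YBYB
After move 2 (F'): F=WWGG U=WBRR R=GRYR D=OOYG L=OBOW
After move 3 (R'): R=RRGY U=WYRY F=WBGR D=OWYG B=GBOB
After move 4 (F): F=GWRB U=WYWB R=RRYY D=GRYG L=OOOW
After move 5 (R): R=YRYR U=WWWB F=GRRG D=GOYG B=BBYB
After move 6 (R): R=YYRR U=WRWG F=GORG D=GYYB B=BBWB
After move 7 (F'): F=OGGR U=WRYR R=YYGR D=OWYB L=OGOW
Query: R face = YYGR

Answer: Y Y G R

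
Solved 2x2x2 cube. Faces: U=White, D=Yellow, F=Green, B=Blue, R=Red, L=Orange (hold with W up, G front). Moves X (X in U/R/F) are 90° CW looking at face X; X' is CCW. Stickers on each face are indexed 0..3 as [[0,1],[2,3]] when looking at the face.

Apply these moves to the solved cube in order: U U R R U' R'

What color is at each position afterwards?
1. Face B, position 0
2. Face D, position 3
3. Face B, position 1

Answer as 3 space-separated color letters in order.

Answer: W G R

Derivation:
After move 1 (U): U=WWWW F=RRGG R=BBRR B=OOBB L=GGOO
After move 2 (U): U=WWWW F=BBGG R=OORR B=GGBB L=RROO
After move 3 (R): R=RORO U=WBWG F=BYGY D=YBYG B=WGWB
After move 4 (R): R=RROO U=WYWY F=BBGG D=YWYW B=GGBB
After move 5 (U'): U=YYWW F=RRGG R=BBOO B=RRBB L=GGOO
After move 6 (R'): R=BOBO U=YBWR F=RYGW D=YRYG B=WRWB
Query 1: B[0] = W
Query 2: D[3] = G
Query 3: B[1] = R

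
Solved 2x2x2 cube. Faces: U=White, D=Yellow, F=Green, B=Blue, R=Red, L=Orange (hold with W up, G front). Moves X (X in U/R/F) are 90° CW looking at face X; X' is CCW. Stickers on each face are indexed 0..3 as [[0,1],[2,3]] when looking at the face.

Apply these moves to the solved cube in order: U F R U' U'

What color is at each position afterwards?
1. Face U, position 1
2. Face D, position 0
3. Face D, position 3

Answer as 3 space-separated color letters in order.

Answer: O R O

Derivation:
After move 1 (U): U=WWWW F=RRGG R=BBRR B=OOBB L=GGOO
After move 2 (F): F=GRGR U=WWOG R=WBWR D=RBYY L=GYOY
After move 3 (R): R=WWRB U=WROR F=GBGY D=RBYO B=GOWB
After move 4 (U'): U=RRWO F=GYGY R=GBRB B=WWWB L=GOOY
After move 5 (U'): U=RORW F=GOGY R=GYRB B=GBWB L=WWOY
Query 1: U[1] = O
Query 2: D[0] = R
Query 3: D[3] = O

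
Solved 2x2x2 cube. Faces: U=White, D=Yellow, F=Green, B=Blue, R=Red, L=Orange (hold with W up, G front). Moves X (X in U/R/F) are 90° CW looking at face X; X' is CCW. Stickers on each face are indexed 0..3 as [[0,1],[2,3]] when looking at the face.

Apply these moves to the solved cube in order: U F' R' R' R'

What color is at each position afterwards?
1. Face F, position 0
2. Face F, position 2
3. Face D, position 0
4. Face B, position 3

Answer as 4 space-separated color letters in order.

Answer: R R G B

Derivation:
After move 1 (U): U=WWWW F=RRGG R=BBRR B=OOBB L=GGOO
After move 2 (F'): F=RGRG U=WWBR R=YBYR D=GOYY L=GWOW
After move 3 (R'): R=BRYY U=WBBO F=RWRR D=GGYG B=YOOB
After move 4 (R'): R=RYBY U=WOBY F=RBRO D=GWYR B=GOGB
After move 5 (R'): R=YYRB U=WGBG F=RORY D=GBYO B=ROWB
Query 1: F[0] = R
Query 2: F[2] = R
Query 3: D[0] = G
Query 4: B[3] = B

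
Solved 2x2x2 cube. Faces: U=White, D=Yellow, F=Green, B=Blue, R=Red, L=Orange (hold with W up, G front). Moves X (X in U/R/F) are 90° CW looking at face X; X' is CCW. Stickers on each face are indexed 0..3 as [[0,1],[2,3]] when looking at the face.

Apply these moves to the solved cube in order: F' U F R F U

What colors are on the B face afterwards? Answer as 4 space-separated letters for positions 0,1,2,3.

Answer: G Y W B

Derivation:
After move 1 (F'): F=GGGG U=WWRR R=YRYR D=OOYY L=OWOW
After move 2 (U): U=RWRW F=YRGG R=BBYR B=OWBB L=GGOW
After move 3 (F): F=GYGR U=RWWG R=RBWR D=YBYY L=GOOO
After move 4 (R): R=WRRB U=RYWR F=GBGY D=YBYO B=GWWB
After move 5 (F): F=GGYB U=RYOO R=WRRB D=RWYO L=GYOB
After move 6 (U): U=OROY F=WRYB R=GWRB B=GYWB L=GGOB
Query: B face = GYWB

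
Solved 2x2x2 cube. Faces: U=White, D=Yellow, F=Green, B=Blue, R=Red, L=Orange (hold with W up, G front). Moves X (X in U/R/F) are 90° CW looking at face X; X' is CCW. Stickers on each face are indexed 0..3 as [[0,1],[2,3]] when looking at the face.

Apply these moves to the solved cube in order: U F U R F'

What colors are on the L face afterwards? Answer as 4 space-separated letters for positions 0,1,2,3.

Answer: G R O G

Derivation:
After move 1 (U): U=WWWW F=RRGG R=BBRR B=OOBB L=GGOO
After move 2 (F): F=GRGR U=WWOG R=WBWR D=RBYY L=GYOY
After move 3 (U): U=OWGW F=WBGR R=OOWR B=GYBB L=GROY
After move 4 (R): R=WORO U=OBGR F=WBGY D=RBYG B=WYWB
After move 5 (F'): F=BYWG U=OBWR R=BORO D=RYYG L=GROG
Query: L face = GROG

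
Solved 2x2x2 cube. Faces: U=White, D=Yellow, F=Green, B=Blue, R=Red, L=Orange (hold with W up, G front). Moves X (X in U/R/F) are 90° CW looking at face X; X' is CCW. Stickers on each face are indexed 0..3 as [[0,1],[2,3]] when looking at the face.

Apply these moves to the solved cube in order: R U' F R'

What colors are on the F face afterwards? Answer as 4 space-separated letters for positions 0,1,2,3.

After move 1 (R): R=RRRR U=WGWG F=GYGY D=YBYB B=WBWB
After move 2 (U'): U=GGWW F=OOGY R=GYRR B=RRWB L=WBOO
After move 3 (F): F=GOYO U=GGOB R=WYWR D=RGYB L=WYOB
After move 4 (R'): R=YRWW U=GWOR F=GGYB D=ROYO B=BRGB
Query: F face = GGYB

Answer: G G Y B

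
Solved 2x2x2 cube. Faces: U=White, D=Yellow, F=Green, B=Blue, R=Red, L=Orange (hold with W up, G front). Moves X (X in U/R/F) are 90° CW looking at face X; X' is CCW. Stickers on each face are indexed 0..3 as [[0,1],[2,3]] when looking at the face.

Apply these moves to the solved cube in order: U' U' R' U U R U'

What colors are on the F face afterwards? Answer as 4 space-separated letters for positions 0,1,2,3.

After move 1 (U'): U=WWWW F=OOGG R=GGRR B=RRBB L=BBOO
After move 2 (U'): U=WWWW F=BBGG R=OORR B=GGBB L=RROO
After move 3 (R'): R=OROR U=WBWG F=BWGW D=YBYG B=YGYB
After move 4 (U): U=WWGB F=ORGW R=YGOR B=RRYB L=BWOO
After move 5 (U): U=GWBW F=YGGW R=RROR B=BWYB L=OROO
After move 6 (R): R=ORRR U=GGBW F=YBGG D=YYYB B=WWWB
After move 7 (U'): U=GWGB F=ORGG R=YBRR B=ORWB L=WWOO
Query: F face = ORGG

Answer: O R G G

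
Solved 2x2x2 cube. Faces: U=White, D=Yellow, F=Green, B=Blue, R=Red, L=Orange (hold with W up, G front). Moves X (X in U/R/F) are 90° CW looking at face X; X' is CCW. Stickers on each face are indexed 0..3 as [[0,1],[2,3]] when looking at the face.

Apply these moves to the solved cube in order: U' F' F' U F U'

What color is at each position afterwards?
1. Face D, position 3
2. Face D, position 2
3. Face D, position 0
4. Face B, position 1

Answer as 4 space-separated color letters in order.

After move 1 (U'): U=WWWW F=OOGG R=GGRR B=RRBB L=BBOO
After move 2 (F'): F=OGOG U=WWGR R=YGYR D=BOYY L=BWOW
After move 3 (F'): F=GGOO U=WWYY R=OGBR D=WWYY L=BROG
After move 4 (U): U=YWYW F=OGOO R=RRBR B=BRBB L=GGOG
After move 5 (F): F=OOOG U=YWGG R=YRWR D=BRYY L=GWOW
After move 6 (U'): U=WGYG F=GWOG R=OOWR B=YRBB L=BROW
Query 1: D[3] = Y
Query 2: D[2] = Y
Query 3: D[0] = B
Query 4: B[1] = R

Answer: Y Y B R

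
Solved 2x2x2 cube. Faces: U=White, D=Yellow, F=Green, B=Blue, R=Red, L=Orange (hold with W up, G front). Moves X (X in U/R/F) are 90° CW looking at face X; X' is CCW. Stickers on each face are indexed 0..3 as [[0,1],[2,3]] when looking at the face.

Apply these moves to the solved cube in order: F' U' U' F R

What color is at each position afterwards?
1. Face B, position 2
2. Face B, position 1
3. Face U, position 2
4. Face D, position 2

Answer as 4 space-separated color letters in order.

After move 1 (F'): F=GGGG U=WWRR R=YRYR D=OOYY L=OWOW
After move 2 (U'): U=WRWR F=OWGG R=GGYR B=YRBB L=BBOW
After move 3 (U'): U=RRWW F=BBGG R=OWYR B=GGBB L=YROW
After move 4 (F): F=GBGB U=RRWR R=WWWR D=YOYY L=YOOO
After move 5 (R): R=WWRW U=RBWB F=GOGY D=YBYG B=RGRB
Query 1: B[2] = R
Query 2: B[1] = G
Query 3: U[2] = W
Query 4: D[2] = Y

Answer: R G W Y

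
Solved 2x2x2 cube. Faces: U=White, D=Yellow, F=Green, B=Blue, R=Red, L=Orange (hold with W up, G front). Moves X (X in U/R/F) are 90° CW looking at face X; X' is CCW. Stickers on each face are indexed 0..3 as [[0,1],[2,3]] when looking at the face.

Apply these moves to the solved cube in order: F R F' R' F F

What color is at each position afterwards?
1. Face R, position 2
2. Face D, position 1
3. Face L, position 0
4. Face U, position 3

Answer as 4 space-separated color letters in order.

Answer: G W O Y

Derivation:
After move 1 (F): F=GGGG U=WWOO R=WRWR D=RRYY L=OYOY
After move 2 (R): R=WWRR U=WGOG F=GRGY D=RBYB B=OBWB
After move 3 (F'): F=RYGG U=WGWR R=BWRR D=YYYB L=OGOO
After move 4 (R'): R=WRBR U=WWWO F=RGGR D=YYYG B=BBYB
After move 5 (F): F=GRRG U=WWOG R=WROR D=BWYG L=OYOY
After move 6 (F): F=RGGR U=WWYY R=ORGR D=OWYG L=OBOW
Query 1: R[2] = G
Query 2: D[1] = W
Query 3: L[0] = O
Query 4: U[3] = Y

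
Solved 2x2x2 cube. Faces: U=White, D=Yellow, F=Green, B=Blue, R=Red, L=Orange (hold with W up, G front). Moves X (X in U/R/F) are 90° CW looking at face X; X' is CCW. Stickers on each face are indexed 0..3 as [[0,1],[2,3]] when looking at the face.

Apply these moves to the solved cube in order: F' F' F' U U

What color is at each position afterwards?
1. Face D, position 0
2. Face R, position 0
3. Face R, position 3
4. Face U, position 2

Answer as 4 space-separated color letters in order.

Answer: R O R W

Derivation:
After move 1 (F'): F=GGGG U=WWRR R=YRYR D=OOYY L=OWOW
After move 2 (F'): F=GGGG U=WWYY R=OROR D=WWYY L=OROR
After move 3 (F'): F=GGGG U=WWOO R=WRWR D=RRYY L=OYOY
After move 4 (U): U=OWOW F=WRGG R=BBWR B=OYBB L=GGOY
After move 5 (U): U=OOWW F=BBGG R=OYWR B=GGBB L=WROY
Query 1: D[0] = R
Query 2: R[0] = O
Query 3: R[3] = R
Query 4: U[2] = W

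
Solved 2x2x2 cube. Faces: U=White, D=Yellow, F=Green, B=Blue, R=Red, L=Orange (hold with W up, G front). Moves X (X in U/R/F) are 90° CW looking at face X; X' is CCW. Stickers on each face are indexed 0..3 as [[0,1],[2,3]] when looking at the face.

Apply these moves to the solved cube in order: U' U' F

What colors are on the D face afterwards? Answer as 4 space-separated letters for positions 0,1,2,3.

After move 1 (U'): U=WWWW F=OOGG R=GGRR B=RRBB L=BBOO
After move 2 (U'): U=WWWW F=BBGG R=OORR B=GGBB L=RROO
After move 3 (F): F=GBGB U=WWOR R=WOWR D=ROYY L=RYOY
Query: D face = ROYY

Answer: R O Y Y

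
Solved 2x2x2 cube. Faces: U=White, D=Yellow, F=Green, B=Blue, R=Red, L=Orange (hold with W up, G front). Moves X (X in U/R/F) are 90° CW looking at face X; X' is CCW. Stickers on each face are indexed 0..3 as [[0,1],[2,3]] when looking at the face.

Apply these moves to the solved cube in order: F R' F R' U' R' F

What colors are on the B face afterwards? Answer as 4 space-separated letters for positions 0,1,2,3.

After move 1 (F): F=GGGG U=WWOO R=WRWR D=RRYY L=OYOY
After move 2 (R'): R=RRWW U=WBOB F=GWGO D=RGYG B=YBRB
After move 3 (F): F=GGOW U=WBYY R=ORBW D=WRYG L=OROG
After move 4 (R'): R=RWOB U=WRYY F=GBOY D=WGYW B=GBRB
After move 5 (U'): U=RYWY F=OROY R=GBOB B=RWRB L=GBOG
After move 6 (R'): R=BBGO U=RRWR F=OYOY D=WRYY B=WWGB
After move 7 (F): F=OOYY U=RRGB R=WBRO D=GBYY L=GWOR
Query: B face = WWGB

Answer: W W G B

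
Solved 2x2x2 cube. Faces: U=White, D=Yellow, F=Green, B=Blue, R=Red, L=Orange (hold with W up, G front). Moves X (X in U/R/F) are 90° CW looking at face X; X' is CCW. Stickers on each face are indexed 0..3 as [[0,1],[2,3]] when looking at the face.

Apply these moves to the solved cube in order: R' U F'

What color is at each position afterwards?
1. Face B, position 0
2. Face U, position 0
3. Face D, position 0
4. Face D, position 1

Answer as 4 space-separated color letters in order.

After move 1 (R'): R=RRRR U=WBWB F=GWGW D=YGYG B=YBYB
After move 2 (U): U=WWBB F=RRGW R=YBRR B=OOYB L=GWOO
After move 3 (F'): F=RWRG U=WWYR R=GBYR D=WOYG L=GBOB
Query 1: B[0] = O
Query 2: U[0] = W
Query 3: D[0] = W
Query 4: D[1] = O

Answer: O W W O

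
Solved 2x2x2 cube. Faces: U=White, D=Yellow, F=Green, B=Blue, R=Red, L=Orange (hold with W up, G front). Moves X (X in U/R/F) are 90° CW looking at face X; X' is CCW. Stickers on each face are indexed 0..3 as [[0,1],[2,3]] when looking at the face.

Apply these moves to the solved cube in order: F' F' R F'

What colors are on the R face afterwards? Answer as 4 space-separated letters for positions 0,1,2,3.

After move 1 (F'): F=GGGG U=WWRR R=YRYR D=OOYY L=OWOW
After move 2 (F'): F=GGGG U=WWYY R=OROR D=WWYY L=OROR
After move 3 (R): R=OORR U=WGYG F=GWGY D=WBYB B=YBWB
After move 4 (F'): F=WYGG U=WGOR R=BOWR D=RRYB L=OGOY
Query: R face = BOWR

Answer: B O W R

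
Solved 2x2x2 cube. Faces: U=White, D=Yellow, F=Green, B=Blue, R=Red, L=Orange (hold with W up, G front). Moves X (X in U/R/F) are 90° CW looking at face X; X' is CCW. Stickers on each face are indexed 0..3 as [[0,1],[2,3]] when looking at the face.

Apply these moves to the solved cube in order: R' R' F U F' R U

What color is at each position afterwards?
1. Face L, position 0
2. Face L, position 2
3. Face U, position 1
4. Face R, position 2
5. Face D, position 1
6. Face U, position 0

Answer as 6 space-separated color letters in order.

After move 1 (R'): R=RRRR U=WBWB F=GWGW D=YGYG B=YBYB
After move 2 (R'): R=RRRR U=WYWY F=GBGB D=YWYW B=GBGB
After move 3 (F): F=GGBB U=WYOO R=WRYR D=RRYW L=OYOW
After move 4 (U): U=OWOY F=WRBB R=GBYR B=OYGB L=GGOW
After move 5 (F'): F=RBWB U=OWGY R=RBRR D=GWYW L=GYOO
After move 6 (R): R=RRRB U=OBGB F=RWWW D=GGYO B=YYWB
After move 7 (U): U=GOBB F=RRWW R=YYRB B=GYWB L=RWOO
Query 1: L[0] = R
Query 2: L[2] = O
Query 3: U[1] = O
Query 4: R[2] = R
Query 5: D[1] = G
Query 6: U[0] = G

Answer: R O O R G G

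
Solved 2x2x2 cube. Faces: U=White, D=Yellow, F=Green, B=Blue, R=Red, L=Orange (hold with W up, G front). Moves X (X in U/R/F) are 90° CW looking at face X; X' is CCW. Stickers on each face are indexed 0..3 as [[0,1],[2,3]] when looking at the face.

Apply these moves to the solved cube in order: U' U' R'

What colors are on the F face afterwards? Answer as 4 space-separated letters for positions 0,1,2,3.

Answer: B W G W

Derivation:
After move 1 (U'): U=WWWW F=OOGG R=GGRR B=RRBB L=BBOO
After move 2 (U'): U=WWWW F=BBGG R=OORR B=GGBB L=RROO
After move 3 (R'): R=OROR U=WBWG F=BWGW D=YBYG B=YGYB
Query: F face = BWGW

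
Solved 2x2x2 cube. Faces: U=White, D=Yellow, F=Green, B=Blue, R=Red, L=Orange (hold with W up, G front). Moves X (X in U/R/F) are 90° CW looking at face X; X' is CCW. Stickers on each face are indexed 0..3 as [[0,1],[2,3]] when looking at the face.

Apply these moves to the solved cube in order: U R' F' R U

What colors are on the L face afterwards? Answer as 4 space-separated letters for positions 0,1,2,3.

Answer: W O O W

Derivation:
After move 1 (U): U=WWWW F=RRGG R=BBRR B=OOBB L=GGOO
After move 2 (R'): R=BRBR U=WBWO F=RWGW D=YRYG B=YOYB
After move 3 (F'): F=WWRG U=WBBB R=RRYR D=GOYG L=GOOW
After move 4 (R): R=YRRR U=WWBG F=WORG D=GYYY B=BOBB
After move 5 (U): U=BWGW F=YRRG R=BORR B=GOBB L=WOOW
Query: L face = WOOW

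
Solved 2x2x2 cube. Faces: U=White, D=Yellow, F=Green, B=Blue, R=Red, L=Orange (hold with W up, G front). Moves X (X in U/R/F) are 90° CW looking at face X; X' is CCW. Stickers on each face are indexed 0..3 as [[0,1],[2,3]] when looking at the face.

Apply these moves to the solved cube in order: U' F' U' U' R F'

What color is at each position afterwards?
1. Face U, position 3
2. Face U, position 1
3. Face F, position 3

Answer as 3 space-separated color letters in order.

After move 1 (U'): U=WWWW F=OOGG R=GGRR B=RRBB L=BBOO
After move 2 (F'): F=OGOG U=WWGR R=YGYR D=BOYY L=BWOW
After move 3 (U'): U=WRWG F=BWOG R=OGYR B=YGBB L=RROW
After move 4 (U'): U=RGWW F=RROG R=BWYR B=OGBB L=YGOW
After move 5 (R): R=YBRW U=RRWG F=ROOY D=BBYO B=WGGB
After move 6 (F'): F=OYRO U=RRYR R=BBBW D=GWYO L=YGOW
Query 1: U[3] = R
Query 2: U[1] = R
Query 3: F[3] = O

Answer: R R O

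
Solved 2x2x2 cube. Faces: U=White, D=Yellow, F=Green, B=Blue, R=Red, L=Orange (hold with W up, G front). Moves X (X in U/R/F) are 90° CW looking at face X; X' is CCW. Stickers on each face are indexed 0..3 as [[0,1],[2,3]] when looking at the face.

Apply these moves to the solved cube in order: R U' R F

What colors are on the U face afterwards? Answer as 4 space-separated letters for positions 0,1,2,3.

Answer: G O O B

Derivation:
After move 1 (R): R=RRRR U=WGWG F=GYGY D=YBYB B=WBWB
After move 2 (U'): U=GGWW F=OOGY R=GYRR B=RRWB L=WBOO
After move 3 (R): R=RGRY U=GOWY F=OBGB D=YWYR B=WRGB
After move 4 (F): F=GOBB U=GOOB R=WGYY D=RRYR L=WYOW
Query: U face = GOOB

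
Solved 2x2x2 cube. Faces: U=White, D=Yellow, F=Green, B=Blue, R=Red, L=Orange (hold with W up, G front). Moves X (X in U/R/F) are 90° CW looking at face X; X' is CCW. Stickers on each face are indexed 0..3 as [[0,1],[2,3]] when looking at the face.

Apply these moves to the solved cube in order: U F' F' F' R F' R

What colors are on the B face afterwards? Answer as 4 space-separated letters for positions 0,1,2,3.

After move 1 (U): U=WWWW F=RRGG R=BBRR B=OOBB L=GGOO
After move 2 (F'): F=RGRG U=WWBR R=YBYR D=GOYY L=GWOW
After move 3 (F'): F=GGRR U=WWYY R=OBGR D=WWYY L=GROB
After move 4 (F'): F=GRGR U=WWOG R=WBWR D=RBYY L=GYOY
After move 5 (R): R=WWRB U=WROR F=GBGY D=RBYO B=GOWB
After move 6 (F'): F=BYGG U=WRWR R=BWRB D=YYYO L=GROO
After move 7 (R): R=RBBW U=WYWG F=BYGO D=YWYG B=RORB
Query: B face = RORB

Answer: R O R B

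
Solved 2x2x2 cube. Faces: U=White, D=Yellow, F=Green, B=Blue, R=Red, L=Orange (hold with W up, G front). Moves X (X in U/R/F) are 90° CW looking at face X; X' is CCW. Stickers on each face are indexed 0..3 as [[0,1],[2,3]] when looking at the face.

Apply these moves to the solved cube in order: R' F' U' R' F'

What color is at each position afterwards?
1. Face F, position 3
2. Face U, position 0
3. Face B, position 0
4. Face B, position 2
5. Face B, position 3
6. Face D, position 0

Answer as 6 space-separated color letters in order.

After move 1 (R'): R=RRRR U=WBWB F=GWGW D=YGYG B=YBYB
After move 2 (F'): F=WWGG U=WBRR R=GRYR D=OOYG L=OBOW
After move 3 (U'): U=BRWR F=OBGG R=WWYR B=GRYB L=YBOW
After move 4 (R'): R=WRWY U=BYWG F=ORGR D=OBYG B=GROB
After move 5 (F'): F=RROG U=BYWW R=BROY D=BWYG L=YGOW
Query 1: F[3] = G
Query 2: U[0] = B
Query 3: B[0] = G
Query 4: B[2] = O
Query 5: B[3] = B
Query 6: D[0] = B

Answer: G B G O B B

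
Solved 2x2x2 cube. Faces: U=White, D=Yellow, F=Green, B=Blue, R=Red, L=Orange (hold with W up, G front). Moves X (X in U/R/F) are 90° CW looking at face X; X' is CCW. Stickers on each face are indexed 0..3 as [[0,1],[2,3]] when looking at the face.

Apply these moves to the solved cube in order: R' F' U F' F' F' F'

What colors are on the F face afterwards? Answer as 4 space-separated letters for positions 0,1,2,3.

Answer: G R G G

Derivation:
After move 1 (R'): R=RRRR U=WBWB F=GWGW D=YGYG B=YBYB
After move 2 (F'): F=WWGG U=WBRR R=GRYR D=OOYG L=OBOW
After move 3 (U): U=RWRB F=GRGG R=YBYR B=OBYB L=WWOW
After move 4 (F'): F=RGGG U=RWYY R=OBOR D=WWYG L=WBOR
After move 5 (F'): F=GGRG U=RWOO R=WBWR D=BRYG L=WYOY
After move 6 (F'): F=GGGR U=RWWW R=RBBR D=YYYG L=WOOO
After move 7 (F'): F=GRGG U=RWRB R=YBYR D=OOYG L=WWOW
Query: F face = GRGG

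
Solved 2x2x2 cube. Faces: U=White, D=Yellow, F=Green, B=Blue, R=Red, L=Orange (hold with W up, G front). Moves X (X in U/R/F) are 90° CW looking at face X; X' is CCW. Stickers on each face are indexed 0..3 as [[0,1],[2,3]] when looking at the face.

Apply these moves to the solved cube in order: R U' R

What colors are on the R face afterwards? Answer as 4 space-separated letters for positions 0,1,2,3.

Answer: R G R Y

Derivation:
After move 1 (R): R=RRRR U=WGWG F=GYGY D=YBYB B=WBWB
After move 2 (U'): U=GGWW F=OOGY R=GYRR B=RRWB L=WBOO
After move 3 (R): R=RGRY U=GOWY F=OBGB D=YWYR B=WRGB
Query: R face = RGRY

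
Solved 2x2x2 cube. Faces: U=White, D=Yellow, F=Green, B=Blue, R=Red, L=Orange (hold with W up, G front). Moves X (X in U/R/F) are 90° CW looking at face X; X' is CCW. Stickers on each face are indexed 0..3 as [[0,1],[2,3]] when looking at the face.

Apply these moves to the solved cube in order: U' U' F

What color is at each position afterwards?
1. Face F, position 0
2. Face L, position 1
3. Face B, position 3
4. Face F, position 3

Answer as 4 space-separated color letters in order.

After move 1 (U'): U=WWWW F=OOGG R=GGRR B=RRBB L=BBOO
After move 2 (U'): U=WWWW F=BBGG R=OORR B=GGBB L=RROO
After move 3 (F): F=GBGB U=WWOR R=WOWR D=ROYY L=RYOY
Query 1: F[0] = G
Query 2: L[1] = Y
Query 3: B[3] = B
Query 4: F[3] = B

Answer: G Y B B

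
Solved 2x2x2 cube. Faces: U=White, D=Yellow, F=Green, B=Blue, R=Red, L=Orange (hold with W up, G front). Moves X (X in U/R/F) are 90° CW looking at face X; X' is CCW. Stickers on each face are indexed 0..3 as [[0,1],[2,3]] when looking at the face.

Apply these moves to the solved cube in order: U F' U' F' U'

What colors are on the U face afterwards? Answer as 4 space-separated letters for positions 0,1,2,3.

Answer: R Y W R

Derivation:
After move 1 (U): U=WWWW F=RRGG R=BBRR B=OOBB L=GGOO
After move 2 (F'): F=RGRG U=WWBR R=YBYR D=GOYY L=GWOW
After move 3 (U'): U=WRWB F=GWRG R=RGYR B=YBBB L=OOOW
After move 4 (F'): F=WGGR U=WRRY R=OGGR D=OWYY L=OBOW
After move 5 (U'): U=RYWR F=OBGR R=WGGR B=OGBB L=YBOW
Query: U face = RYWR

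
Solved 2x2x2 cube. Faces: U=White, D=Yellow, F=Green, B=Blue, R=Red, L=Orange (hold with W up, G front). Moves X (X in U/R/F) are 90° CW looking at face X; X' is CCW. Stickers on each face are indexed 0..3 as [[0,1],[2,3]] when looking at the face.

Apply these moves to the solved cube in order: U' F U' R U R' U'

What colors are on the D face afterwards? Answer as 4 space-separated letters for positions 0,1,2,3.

Answer: R G Y Y

Derivation:
After move 1 (U'): U=WWWW F=OOGG R=GGRR B=RRBB L=BBOO
After move 2 (F): F=GOGO U=WWOB R=WGWR D=RGYY L=BYOY
After move 3 (U'): U=WBWO F=BYGO R=GOWR B=WGBB L=RROY
After move 4 (R): R=WGRO U=WYWO F=BGGY D=RBYW B=OGBB
After move 5 (U): U=WWOY F=WGGY R=OGRO B=RRBB L=BGOY
After move 6 (R'): R=GOOR U=WBOR F=WWGY D=RGYY B=WRBB
After move 7 (U'): U=BRWO F=BGGY R=WWOR B=GOBB L=WROY
Query: D face = RGYY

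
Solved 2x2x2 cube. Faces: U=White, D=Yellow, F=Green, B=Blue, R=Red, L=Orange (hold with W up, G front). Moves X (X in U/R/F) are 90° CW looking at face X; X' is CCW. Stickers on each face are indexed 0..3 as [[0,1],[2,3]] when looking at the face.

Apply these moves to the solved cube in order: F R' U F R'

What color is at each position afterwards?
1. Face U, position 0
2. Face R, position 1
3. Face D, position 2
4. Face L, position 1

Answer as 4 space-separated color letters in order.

Answer: O W Y R

Derivation:
After move 1 (F): F=GGGG U=WWOO R=WRWR D=RRYY L=OYOY
After move 2 (R'): R=RRWW U=WBOB F=GWGO D=RGYG B=YBRB
After move 3 (U): U=OWBB F=RRGO R=YBWW B=OYRB L=GWOY
After move 4 (F): F=GROR U=OWYW R=BBBW D=WYYG L=GROG
After move 5 (R'): R=BWBB U=ORYO F=GWOW D=WRYR B=GYYB
Query 1: U[0] = O
Query 2: R[1] = W
Query 3: D[2] = Y
Query 4: L[1] = R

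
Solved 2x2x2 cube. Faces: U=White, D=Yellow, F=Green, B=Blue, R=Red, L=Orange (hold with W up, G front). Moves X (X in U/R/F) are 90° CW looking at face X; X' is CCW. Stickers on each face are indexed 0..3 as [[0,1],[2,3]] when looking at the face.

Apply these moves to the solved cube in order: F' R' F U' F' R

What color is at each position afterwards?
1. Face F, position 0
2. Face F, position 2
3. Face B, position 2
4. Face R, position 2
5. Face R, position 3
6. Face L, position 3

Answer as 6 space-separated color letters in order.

Answer: O O W Y G W

Derivation:
After move 1 (F'): F=GGGG U=WWRR R=YRYR D=OOYY L=OWOW
After move 2 (R'): R=RRYY U=WBRB F=GWGR D=OGYG B=YBOB
After move 3 (F): F=GGRW U=WBWW R=RRBY D=YRYG L=OOOG
After move 4 (U'): U=BWWW F=OORW R=GGBY B=RROB L=YBOG
After move 5 (F'): F=OWOR U=BWGB R=RGYY D=BGYG L=YWOW
After move 6 (R): R=YRYG U=BWGR F=OGOG D=BOYR B=BRWB
Query 1: F[0] = O
Query 2: F[2] = O
Query 3: B[2] = W
Query 4: R[2] = Y
Query 5: R[3] = G
Query 6: L[3] = W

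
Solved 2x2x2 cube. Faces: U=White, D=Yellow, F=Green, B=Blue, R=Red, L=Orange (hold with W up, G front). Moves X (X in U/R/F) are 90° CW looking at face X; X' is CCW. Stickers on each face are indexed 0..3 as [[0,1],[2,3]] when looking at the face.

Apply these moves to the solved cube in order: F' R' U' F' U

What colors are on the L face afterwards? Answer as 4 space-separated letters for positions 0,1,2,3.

After move 1 (F'): F=GGGG U=WWRR R=YRYR D=OOYY L=OWOW
After move 2 (R'): R=RRYY U=WBRB F=GWGR D=OGYG B=YBOB
After move 3 (U'): U=BBWR F=OWGR R=GWYY B=RROB L=YBOW
After move 4 (F'): F=WROG U=BBGY R=GWOY D=BWYG L=YROW
After move 5 (U): U=GBYB F=GWOG R=RROY B=YROB L=WROW
Query: L face = WROW

Answer: W R O W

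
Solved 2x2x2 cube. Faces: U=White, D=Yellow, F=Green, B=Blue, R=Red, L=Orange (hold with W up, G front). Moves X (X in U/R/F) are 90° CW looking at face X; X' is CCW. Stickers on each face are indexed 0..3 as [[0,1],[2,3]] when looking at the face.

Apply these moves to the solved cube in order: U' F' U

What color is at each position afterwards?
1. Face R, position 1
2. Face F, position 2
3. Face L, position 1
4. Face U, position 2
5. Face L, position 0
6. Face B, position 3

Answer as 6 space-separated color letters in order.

After move 1 (U'): U=WWWW F=OOGG R=GGRR B=RRBB L=BBOO
After move 2 (F'): F=OGOG U=WWGR R=YGYR D=BOYY L=BWOW
After move 3 (U): U=GWRW F=YGOG R=RRYR B=BWBB L=OGOW
Query 1: R[1] = R
Query 2: F[2] = O
Query 3: L[1] = G
Query 4: U[2] = R
Query 5: L[0] = O
Query 6: B[3] = B

Answer: R O G R O B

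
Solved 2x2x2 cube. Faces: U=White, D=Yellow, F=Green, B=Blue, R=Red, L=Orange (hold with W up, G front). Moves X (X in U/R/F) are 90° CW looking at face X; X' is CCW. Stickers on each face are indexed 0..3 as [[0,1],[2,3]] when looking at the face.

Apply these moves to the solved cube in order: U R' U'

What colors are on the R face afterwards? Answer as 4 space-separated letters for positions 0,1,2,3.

Answer: R W B R

Derivation:
After move 1 (U): U=WWWW F=RRGG R=BBRR B=OOBB L=GGOO
After move 2 (R'): R=BRBR U=WBWO F=RWGW D=YRYG B=YOYB
After move 3 (U'): U=BOWW F=GGGW R=RWBR B=BRYB L=YOOO
Query: R face = RWBR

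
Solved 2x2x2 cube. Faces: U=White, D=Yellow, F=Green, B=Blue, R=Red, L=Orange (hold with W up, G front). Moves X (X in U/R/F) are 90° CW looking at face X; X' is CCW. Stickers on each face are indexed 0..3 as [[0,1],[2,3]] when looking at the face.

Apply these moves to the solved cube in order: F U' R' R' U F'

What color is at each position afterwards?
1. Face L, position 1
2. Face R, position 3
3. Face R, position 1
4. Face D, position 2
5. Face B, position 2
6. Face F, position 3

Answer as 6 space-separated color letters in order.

Answer: R G R Y Y G

Derivation:
After move 1 (F): F=GGGG U=WWOO R=WRWR D=RRYY L=OYOY
After move 2 (U'): U=WOWO F=OYGG R=GGWR B=WRBB L=BBOY
After move 3 (R'): R=GRGW U=WBWW F=OOGO D=RYYG B=YRRB
After move 4 (R'): R=RWGG U=WRWY F=OBGW D=ROYO B=GRYB
After move 5 (U): U=WWYR F=RWGW R=GRGG B=BBYB L=OBOY
After move 6 (F'): F=WWRG U=WWGG R=ORRG D=BYYO L=OROY
Query 1: L[1] = R
Query 2: R[3] = G
Query 3: R[1] = R
Query 4: D[2] = Y
Query 5: B[2] = Y
Query 6: F[3] = G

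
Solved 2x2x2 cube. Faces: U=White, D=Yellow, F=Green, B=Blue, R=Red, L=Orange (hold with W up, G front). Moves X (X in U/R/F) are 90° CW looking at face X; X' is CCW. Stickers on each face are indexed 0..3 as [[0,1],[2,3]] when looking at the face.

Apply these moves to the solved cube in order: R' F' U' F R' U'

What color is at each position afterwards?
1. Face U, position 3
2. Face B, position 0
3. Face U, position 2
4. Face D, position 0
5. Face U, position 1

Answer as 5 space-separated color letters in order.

After move 1 (R'): R=RRRR U=WBWB F=GWGW D=YGYG B=YBYB
After move 2 (F'): F=WWGG U=WBRR R=GRYR D=OOYG L=OBOW
After move 3 (U'): U=BRWR F=OBGG R=WWYR B=GRYB L=YBOW
After move 4 (F): F=GOGB U=BRWB R=WWRR D=YWYG L=YOOO
After move 5 (R'): R=WRWR U=BYWG F=GRGB D=YOYB B=GRWB
After move 6 (U'): U=YGBW F=YOGB R=GRWR B=WRWB L=GROO
Query 1: U[3] = W
Query 2: B[0] = W
Query 3: U[2] = B
Query 4: D[0] = Y
Query 5: U[1] = G

Answer: W W B Y G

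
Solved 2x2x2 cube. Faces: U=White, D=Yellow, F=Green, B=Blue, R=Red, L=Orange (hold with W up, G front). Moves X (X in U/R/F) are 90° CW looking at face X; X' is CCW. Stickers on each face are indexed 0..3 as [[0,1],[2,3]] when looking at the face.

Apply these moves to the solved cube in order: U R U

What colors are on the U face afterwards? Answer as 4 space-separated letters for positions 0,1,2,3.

Answer: W W G R

Derivation:
After move 1 (U): U=WWWW F=RRGG R=BBRR B=OOBB L=GGOO
After move 2 (R): R=RBRB U=WRWG F=RYGY D=YBYO B=WOWB
After move 3 (U): U=WWGR F=RBGY R=WORB B=GGWB L=RYOO
Query: U face = WWGR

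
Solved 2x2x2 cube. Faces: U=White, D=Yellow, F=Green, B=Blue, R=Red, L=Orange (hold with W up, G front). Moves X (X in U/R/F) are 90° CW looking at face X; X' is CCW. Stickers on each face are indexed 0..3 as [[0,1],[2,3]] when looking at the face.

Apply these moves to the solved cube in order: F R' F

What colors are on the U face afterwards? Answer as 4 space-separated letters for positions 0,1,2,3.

Answer: W B Y Y

Derivation:
After move 1 (F): F=GGGG U=WWOO R=WRWR D=RRYY L=OYOY
After move 2 (R'): R=RRWW U=WBOB F=GWGO D=RGYG B=YBRB
After move 3 (F): F=GGOW U=WBYY R=ORBW D=WRYG L=OROG
Query: U face = WBYY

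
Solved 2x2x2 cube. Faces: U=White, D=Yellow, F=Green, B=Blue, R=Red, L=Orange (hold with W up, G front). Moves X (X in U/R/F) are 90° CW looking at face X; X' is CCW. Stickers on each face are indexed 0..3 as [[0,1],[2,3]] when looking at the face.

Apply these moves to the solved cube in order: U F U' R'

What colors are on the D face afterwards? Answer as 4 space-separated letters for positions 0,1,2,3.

After move 1 (U): U=WWWW F=RRGG R=BBRR B=OOBB L=GGOO
After move 2 (F): F=GRGR U=WWOG R=WBWR D=RBYY L=GYOY
After move 3 (U'): U=WGWO F=GYGR R=GRWR B=WBBB L=OOOY
After move 4 (R'): R=RRGW U=WBWW F=GGGO D=RYYR B=YBBB
Query: D face = RYYR

Answer: R Y Y R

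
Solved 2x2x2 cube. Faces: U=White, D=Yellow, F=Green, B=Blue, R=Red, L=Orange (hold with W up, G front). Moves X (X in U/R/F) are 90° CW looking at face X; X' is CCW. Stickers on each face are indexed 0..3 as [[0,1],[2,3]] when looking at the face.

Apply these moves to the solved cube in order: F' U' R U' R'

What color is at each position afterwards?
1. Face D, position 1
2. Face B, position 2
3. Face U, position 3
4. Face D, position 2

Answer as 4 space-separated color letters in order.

Answer: B B Y Y

Derivation:
After move 1 (F'): F=GGGG U=WWRR R=YRYR D=OOYY L=OWOW
After move 2 (U'): U=WRWR F=OWGG R=GGYR B=YRBB L=BBOW
After move 3 (R): R=YGRG U=WWWG F=OOGY D=OBYY B=RRRB
After move 4 (U'): U=WGWW F=BBGY R=OORG B=YGRB L=RROW
After move 5 (R'): R=OGOR U=WRWY F=BGGW D=OBYY B=YGBB
Query 1: D[1] = B
Query 2: B[2] = B
Query 3: U[3] = Y
Query 4: D[2] = Y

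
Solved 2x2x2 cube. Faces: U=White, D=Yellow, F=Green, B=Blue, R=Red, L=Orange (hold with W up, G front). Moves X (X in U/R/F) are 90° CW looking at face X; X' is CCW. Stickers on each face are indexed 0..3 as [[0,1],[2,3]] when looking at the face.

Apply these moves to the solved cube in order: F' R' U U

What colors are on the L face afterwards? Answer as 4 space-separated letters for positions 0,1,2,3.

After move 1 (F'): F=GGGG U=WWRR R=YRYR D=OOYY L=OWOW
After move 2 (R'): R=RRYY U=WBRB F=GWGR D=OGYG B=YBOB
After move 3 (U): U=RWBB F=RRGR R=YBYY B=OWOB L=GWOW
After move 4 (U): U=BRBW F=YBGR R=OWYY B=GWOB L=RROW
Query: L face = RROW

Answer: R R O W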